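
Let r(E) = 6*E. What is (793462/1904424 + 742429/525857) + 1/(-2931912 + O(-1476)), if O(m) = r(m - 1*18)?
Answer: 1934330356598918/1057885799903577 ≈ 1.8285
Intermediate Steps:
O(m) = -108 + 6*m (O(m) = 6*(m - 1*18) = 6*(m - 18) = 6*(-18 + m) = -108 + 6*m)
(793462/1904424 + 742429/525857) + 1/(-2931912 + O(-1476)) = (793462/1904424 + 742429/525857) + 1/(-2931912 + (-108 + 6*(-1476))) = (793462*(1/1904424) + 742429*(1/525857)) + 1/(-2931912 + (-108 - 8856)) = (396731/952212 + 25601/18133) + 1/(-2931912 - 8964) = 31571502635/17266460196 + 1/(-2940876) = 31571502635/17266460196 - 1/2940876 = 1934330356598918/1057885799903577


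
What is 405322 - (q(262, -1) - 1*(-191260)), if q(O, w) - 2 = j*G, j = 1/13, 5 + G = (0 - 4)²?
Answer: 2782769/13 ≈ 2.1406e+5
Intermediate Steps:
G = 11 (G = -5 + (0 - 4)² = -5 + (-4)² = -5 + 16 = 11)
j = 1/13 ≈ 0.076923
q(O, w) = 37/13 (q(O, w) = 2 + (1/13)*11 = 2 + 11/13 = 37/13)
405322 - (q(262, -1) - 1*(-191260)) = 405322 - (37/13 - 1*(-191260)) = 405322 - (37/13 + 191260) = 405322 - 1*2486417/13 = 405322 - 2486417/13 = 2782769/13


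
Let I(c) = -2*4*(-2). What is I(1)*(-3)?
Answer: -48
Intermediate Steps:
I(c) = 16 (I(c) = -8*(-2) = 16)
I(1)*(-3) = 16*(-3) = -48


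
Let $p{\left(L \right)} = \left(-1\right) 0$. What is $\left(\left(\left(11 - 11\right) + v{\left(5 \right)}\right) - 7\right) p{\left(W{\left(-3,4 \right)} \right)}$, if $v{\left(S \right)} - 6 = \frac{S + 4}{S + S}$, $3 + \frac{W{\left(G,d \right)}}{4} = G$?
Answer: $0$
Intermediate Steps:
$W{\left(G,d \right)} = -12 + 4 G$
$p{\left(L \right)} = 0$
$v{\left(S \right)} = 6 + \frac{4 + S}{2 S}$ ($v{\left(S \right)} = 6 + \frac{S + 4}{S + S} = 6 + \frac{4 + S}{2 S}$)
$\left(\left(\left(11 - 11\right) + v{\left(5 \right)}\right) - 7\right) p{\left(W{\left(-3,4 \right)} \right)} = \left(\left(\left(11 - 11\right) + \left(\frac{13}{2} + \frac{2}{5}\right)\right) - 7\right) 0 = \left(\left(0 + \left(\frac{13}{2} + 2 \cdot \frac{1}{5}\right)\right) - 7\right) 0 = \left(\left(0 + \left(\frac{13}{2} + \frac{2}{5}\right)\right) - 7\right) 0 = \left(\left(0 + \frac{69}{10}\right) - 7\right) 0 = \left(\frac{69}{10} - 7\right) 0 = \left(- \frac{1}{10}\right) 0 = 0$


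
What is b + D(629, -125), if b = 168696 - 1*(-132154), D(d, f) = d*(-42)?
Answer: 274432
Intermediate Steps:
D(d, f) = -42*d
b = 300850 (b = 168696 + 132154 = 300850)
b + D(629, -125) = 300850 - 42*629 = 300850 - 26418 = 274432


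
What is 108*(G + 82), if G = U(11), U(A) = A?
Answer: 10044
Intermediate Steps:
G = 11
108*(G + 82) = 108*(11 + 82) = 108*93 = 10044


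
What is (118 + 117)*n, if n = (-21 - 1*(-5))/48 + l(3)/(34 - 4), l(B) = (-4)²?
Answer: 47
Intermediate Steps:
l(B) = 16
n = ⅕ (n = (-21 - 1*(-5))/48 + 16/(34 - 4) = (-21 + 5)*(1/48) + 16/30 = -16*1/48 + 16*(1/30) = -⅓ + 8/15 = ⅕ ≈ 0.20000)
(118 + 117)*n = (118 + 117)*(⅕) = 235*(⅕) = 47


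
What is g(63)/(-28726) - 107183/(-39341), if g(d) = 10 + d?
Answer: 3076066965/1130109566 ≈ 2.7219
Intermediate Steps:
g(63)/(-28726) - 107183/(-39341) = (10 + 63)/(-28726) - 107183/(-39341) = 73*(-1/28726) - 107183*(-1/39341) = -73/28726 + 107183/39341 = 3076066965/1130109566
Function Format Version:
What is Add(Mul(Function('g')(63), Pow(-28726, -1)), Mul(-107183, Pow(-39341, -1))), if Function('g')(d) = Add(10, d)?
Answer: Rational(3076066965, 1130109566) ≈ 2.7219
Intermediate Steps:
Add(Mul(Function('g')(63), Pow(-28726, -1)), Mul(-107183, Pow(-39341, -1))) = Add(Mul(Add(10, 63), Pow(-28726, -1)), Mul(-107183, Pow(-39341, -1))) = Add(Mul(73, Rational(-1, 28726)), Mul(-107183, Rational(-1, 39341))) = Add(Rational(-73, 28726), Rational(107183, 39341)) = Rational(3076066965, 1130109566)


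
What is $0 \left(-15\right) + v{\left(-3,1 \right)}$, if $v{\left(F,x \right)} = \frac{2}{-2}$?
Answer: $-1$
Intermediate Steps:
$v{\left(F,x \right)} = -1$ ($v{\left(F,x \right)} = 2 \left(- \frac{1}{2}\right) = -1$)
$0 \left(-15\right) + v{\left(-3,1 \right)} = 0 \left(-15\right) - 1 = 0 - 1 = -1$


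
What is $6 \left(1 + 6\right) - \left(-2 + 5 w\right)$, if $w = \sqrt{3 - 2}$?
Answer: $39$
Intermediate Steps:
$w = 1$ ($w = \sqrt{1} = 1$)
$6 \left(1 + 6\right) - \left(-2 + 5 w\right) = 6 \left(1 + 6\right) + \left(\left(-5\right) 1 + 2\right) = 6 \cdot 7 + \left(-5 + 2\right) = 42 - 3 = 39$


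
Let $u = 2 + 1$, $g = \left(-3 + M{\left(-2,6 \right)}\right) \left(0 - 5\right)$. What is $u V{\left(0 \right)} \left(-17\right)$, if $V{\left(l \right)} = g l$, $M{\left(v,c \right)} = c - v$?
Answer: $0$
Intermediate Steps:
$g = -25$ ($g = \left(-3 + \left(6 - -2\right)\right) \left(0 - 5\right) = \left(-3 + \left(6 + 2\right)\right) \left(-5\right) = \left(-3 + 8\right) \left(-5\right) = 5 \left(-5\right) = -25$)
$V{\left(l \right)} = - 25 l$
$u = 3$
$u V{\left(0 \right)} \left(-17\right) = 3 \left(\left(-25\right) 0\right) \left(-17\right) = 3 \cdot 0 \left(-17\right) = 0 \left(-17\right) = 0$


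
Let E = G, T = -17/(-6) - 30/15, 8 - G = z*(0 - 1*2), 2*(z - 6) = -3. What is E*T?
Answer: 85/6 ≈ 14.167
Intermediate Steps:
z = 9/2 (z = 6 + (1/2)*(-3) = 6 - 3/2 = 9/2 ≈ 4.5000)
G = 17 (G = 8 - 9*(0 - 1*2)/2 = 8 - 9*(0 - 2)/2 = 8 - 9*(-2)/2 = 8 - 1*(-9) = 8 + 9 = 17)
T = 5/6 (T = -17*(-1/6) - 30*1/15 = 17/6 - 2 = 5/6 ≈ 0.83333)
E = 17
E*T = 17*(5/6) = 85/6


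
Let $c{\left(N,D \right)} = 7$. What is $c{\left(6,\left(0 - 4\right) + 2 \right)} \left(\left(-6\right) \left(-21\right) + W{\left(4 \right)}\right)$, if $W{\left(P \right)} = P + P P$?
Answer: $1022$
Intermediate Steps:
$W{\left(P \right)} = P + P^{2}$
$c{\left(6,\left(0 - 4\right) + 2 \right)} \left(\left(-6\right) \left(-21\right) + W{\left(4 \right)}\right) = 7 \left(\left(-6\right) \left(-21\right) + 4 \left(1 + 4\right)\right) = 7 \left(126 + 4 \cdot 5\right) = 7 \left(126 + 20\right) = 7 \cdot 146 = 1022$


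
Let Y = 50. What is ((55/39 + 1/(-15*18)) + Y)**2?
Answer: 32557510969/12320100 ≈ 2642.6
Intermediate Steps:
((55/39 + 1/(-15*18)) + Y)**2 = ((55/39 + 1/(-15*18)) + 50)**2 = ((55*(1/39) - 1/15*1/18) + 50)**2 = ((55/39 - 1/270) + 50)**2 = (4937/3510 + 50)**2 = (180437/3510)**2 = 32557510969/12320100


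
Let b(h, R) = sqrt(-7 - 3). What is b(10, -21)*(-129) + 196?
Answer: 196 - 129*I*sqrt(10) ≈ 196.0 - 407.93*I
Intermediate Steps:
b(h, R) = I*sqrt(10) (b(h, R) = sqrt(-10) = I*sqrt(10))
b(10, -21)*(-129) + 196 = (I*sqrt(10))*(-129) + 196 = -129*I*sqrt(10) + 196 = 196 - 129*I*sqrt(10)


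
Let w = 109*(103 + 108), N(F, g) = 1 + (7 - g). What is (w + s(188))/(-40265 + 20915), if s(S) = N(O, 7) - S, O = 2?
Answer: -3802/3225 ≈ -1.1789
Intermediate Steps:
N(F, g) = 8 - g
w = 22999 (w = 109*211 = 22999)
s(S) = 1 - S (s(S) = (8 - 1*7) - S = (8 - 7) - S = 1 - S)
(w + s(188))/(-40265 + 20915) = (22999 + (1 - 1*188))/(-40265 + 20915) = (22999 + (1 - 188))/(-19350) = (22999 - 187)*(-1/19350) = 22812*(-1/19350) = -3802/3225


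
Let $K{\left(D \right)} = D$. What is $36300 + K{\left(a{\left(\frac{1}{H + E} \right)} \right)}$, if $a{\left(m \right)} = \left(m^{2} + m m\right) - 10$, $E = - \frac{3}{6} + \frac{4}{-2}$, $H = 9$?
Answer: $\frac{6133018}{169} \approx 36290.0$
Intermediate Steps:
$E = - \frac{5}{2}$ ($E = \left(-3\right) \frac{1}{6} + 4 \left(- \frac{1}{2}\right) = - \frac{1}{2} - 2 = - \frac{5}{2} \approx -2.5$)
$a{\left(m \right)} = -10 + 2 m^{2}$ ($a{\left(m \right)} = \left(m^{2} + m^{2}\right) - 10 = 2 m^{2} - 10 = -10 + 2 m^{2}$)
$36300 + K{\left(a{\left(\frac{1}{H + E} \right)} \right)} = 36300 - \left(10 - 2 \left(\frac{1}{9 - \frac{5}{2}}\right)^{2}\right) = 36300 - \left(10 - 2 \left(\frac{1}{\frac{13}{2}}\right)^{2}\right) = 36300 - \left(10 - 2 \left(\frac{2}{13}\right)^{2}\right) = 36300 + \left(-10 + 2 \cdot \frac{4}{169}\right) = 36300 + \left(-10 + \frac{8}{169}\right) = 36300 - \frac{1682}{169} = \frac{6133018}{169}$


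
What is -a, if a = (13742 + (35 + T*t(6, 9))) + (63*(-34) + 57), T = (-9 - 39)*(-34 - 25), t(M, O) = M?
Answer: -28684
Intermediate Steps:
T = 2832 (T = -48*(-59) = 2832)
a = 28684 (a = (13742 + (35 + 2832*6)) + (63*(-34) + 57) = (13742 + (35 + 16992)) + (-2142 + 57) = (13742 + 17027) - 2085 = 30769 - 2085 = 28684)
-a = -1*28684 = -28684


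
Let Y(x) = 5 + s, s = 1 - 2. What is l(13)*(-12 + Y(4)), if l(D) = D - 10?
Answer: -24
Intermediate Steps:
s = -1
Y(x) = 4 (Y(x) = 5 - 1 = 4)
l(D) = -10 + D
l(13)*(-12 + Y(4)) = (-10 + 13)*(-12 + 4) = 3*(-8) = -24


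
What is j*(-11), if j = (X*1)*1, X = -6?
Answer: 66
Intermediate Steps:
j = -6 (j = -6*1*1 = -6*1 = -6)
j*(-11) = -6*(-11) = 66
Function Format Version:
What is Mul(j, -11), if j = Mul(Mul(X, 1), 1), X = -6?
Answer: 66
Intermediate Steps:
j = -6 (j = Mul(Mul(-6, 1), 1) = Mul(-6, 1) = -6)
Mul(j, -11) = Mul(-6, -11) = 66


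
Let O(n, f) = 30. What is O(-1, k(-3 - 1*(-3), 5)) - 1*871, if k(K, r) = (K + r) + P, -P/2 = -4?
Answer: -841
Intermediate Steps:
P = 8 (P = -2*(-4) = 8)
k(K, r) = 8 + K + r (k(K, r) = (K + r) + 8 = 8 + K + r)
O(-1, k(-3 - 1*(-3), 5)) - 1*871 = 30 - 1*871 = 30 - 871 = -841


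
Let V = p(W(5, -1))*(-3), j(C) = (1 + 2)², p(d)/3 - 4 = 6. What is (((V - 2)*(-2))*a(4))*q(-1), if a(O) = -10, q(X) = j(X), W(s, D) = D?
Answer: -16560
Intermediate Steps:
p(d) = 30 (p(d) = 12 + 3*6 = 12 + 18 = 30)
j(C) = 9 (j(C) = 3² = 9)
q(X) = 9
V = -90 (V = 30*(-3) = -90)
(((V - 2)*(-2))*a(4))*q(-1) = (((-90 - 2)*(-2))*(-10))*9 = (-92*(-2)*(-10))*9 = (184*(-10))*9 = -1840*9 = -16560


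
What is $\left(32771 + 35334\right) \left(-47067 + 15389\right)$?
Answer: $-2157430190$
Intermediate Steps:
$\left(32771 + 35334\right) \left(-47067 + 15389\right) = 68105 \left(-31678\right) = -2157430190$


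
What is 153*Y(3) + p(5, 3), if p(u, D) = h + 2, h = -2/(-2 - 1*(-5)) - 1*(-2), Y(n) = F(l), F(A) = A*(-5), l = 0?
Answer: 10/3 ≈ 3.3333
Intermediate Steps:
F(A) = -5*A
Y(n) = 0 (Y(n) = -5*0 = 0)
h = 4/3 (h = -2/(-2 + 5) + 2 = -2/3 + 2 = -2*⅓ + 2 = -⅔ + 2 = 4/3 ≈ 1.3333)
p(u, D) = 10/3 (p(u, D) = 4/3 + 2 = 10/3)
153*Y(3) + p(5, 3) = 153*0 + 10/3 = 0 + 10/3 = 10/3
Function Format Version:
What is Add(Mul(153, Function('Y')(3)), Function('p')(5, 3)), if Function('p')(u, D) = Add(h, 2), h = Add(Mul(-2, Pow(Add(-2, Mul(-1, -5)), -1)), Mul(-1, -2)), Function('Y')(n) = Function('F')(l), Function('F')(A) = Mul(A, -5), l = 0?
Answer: Rational(10, 3) ≈ 3.3333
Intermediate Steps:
Function('F')(A) = Mul(-5, A)
Function('Y')(n) = 0 (Function('Y')(n) = Mul(-5, 0) = 0)
h = Rational(4, 3) (h = Add(Mul(-2, Pow(Add(-2, 5), -1)), 2) = Add(Mul(-2, Pow(3, -1)), 2) = Add(Mul(-2, Rational(1, 3)), 2) = Add(Rational(-2, 3), 2) = Rational(4, 3) ≈ 1.3333)
Function('p')(u, D) = Rational(10, 3) (Function('p')(u, D) = Add(Rational(4, 3), 2) = Rational(10, 3))
Add(Mul(153, Function('Y')(3)), Function('p')(5, 3)) = Add(Mul(153, 0), Rational(10, 3)) = Add(0, Rational(10, 3)) = Rational(10, 3)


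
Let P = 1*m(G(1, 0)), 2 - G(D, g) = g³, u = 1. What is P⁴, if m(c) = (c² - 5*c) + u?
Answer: 625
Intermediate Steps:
G(D, g) = 2 - g³
m(c) = 1 + c² - 5*c (m(c) = (c² - 5*c) + 1 = 1 + c² - 5*c)
P = -5 (P = 1*(1 + (2 - 1*0³)² - 5*(2 - 1*0³)) = 1*(1 + (2 - 1*0)² - 5*(2 - 1*0)) = 1*(1 + (2 + 0)² - 5*(2 + 0)) = 1*(1 + 2² - 5*2) = 1*(1 + 4 - 10) = 1*(-5) = -5)
P⁴ = (-5)⁴ = 625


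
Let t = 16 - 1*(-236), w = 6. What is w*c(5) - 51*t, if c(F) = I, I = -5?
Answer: -12882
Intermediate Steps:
t = 252 (t = 16 + 236 = 252)
c(F) = -5
w*c(5) - 51*t = 6*(-5) - 51*252 = -30 - 12852 = -12882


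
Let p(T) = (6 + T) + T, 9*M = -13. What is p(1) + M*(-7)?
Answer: 163/9 ≈ 18.111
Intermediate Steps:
M = -13/9 (M = (⅑)*(-13) = -13/9 ≈ -1.4444)
p(T) = 6 + 2*T
p(1) + M*(-7) = (6 + 2*1) - 13/9*(-7) = (6 + 2) + 91/9 = 8 + 91/9 = 163/9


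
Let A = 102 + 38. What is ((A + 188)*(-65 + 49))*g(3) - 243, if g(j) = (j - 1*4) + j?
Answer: -10739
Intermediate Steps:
g(j) = -4 + 2*j (g(j) = (j - 4) + j = (-4 + j) + j = -4 + 2*j)
A = 140
((A + 188)*(-65 + 49))*g(3) - 243 = ((140 + 188)*(-65 + 49))*(-4 + 2*3) - 243 = (328*(-16))*(-4 + 6) - 243 = -5248*2 - 243 = -10496 - 243 = -10739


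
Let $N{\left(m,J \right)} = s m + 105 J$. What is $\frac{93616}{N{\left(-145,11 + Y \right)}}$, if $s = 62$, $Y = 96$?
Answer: $\frac{93616}{2245} \approx 41.7$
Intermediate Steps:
$N{\left(m,J \right)} = 62 m + 105 J$
$\frac{93616}{N{\left(-145,11 + Y \right)}} = \frac{93616}{62 \left(-145\right) + 105 \left(11 + 96\right)} = \frac{93616}{-8990 + 105 \cdot 107} = \frac{93616}{-8990 + 11235} = \frac{93616}{2245}$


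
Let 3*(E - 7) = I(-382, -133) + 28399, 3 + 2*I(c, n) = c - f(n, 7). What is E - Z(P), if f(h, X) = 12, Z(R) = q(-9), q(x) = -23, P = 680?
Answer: 56581/6 ≈ 9430.2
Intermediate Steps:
Z(R) = -23
I(c, n) = -15/2 + c/2 (I(c, n) = -3/2 + (c - 1*12)/2 = -3/2 + (c - 12)/2 = -3/2 + (-12 + c)/2 = -3/2 + (-6 + c/2) = -15/2 + c/2)
E = 56443/6 (E = 7 + ((-15/2 + (½)*(-382)) + 28399)/3 = 7 + ((-15/2 - 191) + 28399)/3 = 7 + (-397/2 + 28399)/3 = 7 + (⅓)*(56401/2) = 7 + 56401/6 = 56443/6 ≈ 9407.2)
E - Z(P) = 56443/6 - 1*(-23) = 56443/6 + 23 = 56581/6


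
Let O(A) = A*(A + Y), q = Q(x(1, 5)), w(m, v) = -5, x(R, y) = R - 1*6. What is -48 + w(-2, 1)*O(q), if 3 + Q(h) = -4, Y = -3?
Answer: -398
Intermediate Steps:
x(R, y) = -6 + R (x(R, y) = R - 6 = -6 + R)
Q(h) = -7 (Q(h) = -3 - 4 = -7)
q = -7
O(A) = A*(-3 + A) (O(A) = A*(A - 3) = A*(-3 + A))
-48 + w(-2, 1)*O(q) = -48 - (-35)*(-3 - 7) = -48 - (-35)*(-10) = -48 - 5*70 = -48 - 350 = -398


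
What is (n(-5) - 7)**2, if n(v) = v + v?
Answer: 289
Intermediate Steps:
n(v) = 2*v
(n(-5) - 7)**2 = (2*(-5) - 7)**2 = (-10 - 7)**2 = (-17)**2 = 289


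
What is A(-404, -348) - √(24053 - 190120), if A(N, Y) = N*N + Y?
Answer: 162868 - I*√166067 ≈ 1.6287e+5 - 407.51*I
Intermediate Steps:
A(N, Y) = Y + N² (A(N, Y) = N² + Y = Y + N²)
A(-404, -348) - √(24053 - 190120) = (-348 + (-404)²) - √(24053 - 190120) = (-348 + 163216) - √(-166067) = 162868 - I*√166067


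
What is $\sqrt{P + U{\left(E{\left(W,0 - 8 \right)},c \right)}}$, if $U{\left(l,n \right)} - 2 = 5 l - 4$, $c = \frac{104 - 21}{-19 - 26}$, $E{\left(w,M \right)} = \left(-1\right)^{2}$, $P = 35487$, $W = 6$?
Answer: $13 \sqrt{210} \approx 188.39$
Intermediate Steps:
$E{\left(w,M \right)} = 1$
$c = - \frac{83}{45}$ ($c = \frac{83}{-45} = 83 \left(- \frac{1}{45}\right) = - \frac{83}{45} \approx -1.8444$)
$U{\left(l,n \right)} = -2 + 5 l$ ($U{\left(l,n \right)} = 2 + \left(5 l - 4\right) = 2 + \left(-4 + 5 l\right) = -2 + 5 l$)
$\sqrt{P + U{\left(E{\left(W,0 - 8 \right)},c \right)}} = \sqrt{35487 + \left(-2 + 5 \cdot 1\right)} = \sqrt{35487 + \left(-2 + 5\right)} = \sqrt{35487 + 3} = \sqrt{35490} = 13 \sqrt{210}$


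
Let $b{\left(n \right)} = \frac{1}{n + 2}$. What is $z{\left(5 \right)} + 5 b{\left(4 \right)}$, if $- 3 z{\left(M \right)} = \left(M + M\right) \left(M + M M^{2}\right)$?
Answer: $- \frac{865}{2} \approx -432.5$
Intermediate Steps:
$b{\left(n \right)} = \frac{1}{2 + n}$
$z{\left(M \right)} = - \frac{2 M \left(M + M^{3}\right)}{3}$ ($z{\left(M \right)} = - \frac{\left(M + M\right) \left(M + M M^{2}\right)}{3} = - \frac{2 M \left(M + M^{3}\right)}{3}$)
$z{\left(5 \right)} + 5 b{\left(4 \right)} = \frac{2 \cdot 5^{2} \left(-1 - 5^{2}\right)}{3} + \frac{5}{2 + 4} = \frac{2}{3} \cdot 25 \left(-1 - 25\right) + \frac{5}{6} = \frac{2}{3} \cdot 25 \left(-1 - 25\right) + 5 \cdot \frac{1}{6} = \frac{2}{3} \cdot 25 \left(-26\right) + \frac{5}{6} = - \frac{1300}{3} + \frac{5}{6} = - \frac{865}{2}$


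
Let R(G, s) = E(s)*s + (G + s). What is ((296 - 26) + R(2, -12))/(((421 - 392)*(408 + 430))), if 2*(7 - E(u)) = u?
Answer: 52/12151 ≈ 0.0042795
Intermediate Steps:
E(u) = 7 - u/2
R(G, s) = G + s + s*(7 - s/2) (R(G, s) = (7 - s/2)*s + (G + s) = s*(7 - s/2) + (G + s) = G + s + s*(7 - s/2))
((296 - 26) + R(2, -12))/(((421 - 392)*(408 + 430))) = ((296 - 26) + (2 + 8*(-12) - ½*(-12)²))/(((421 - 392)*(408 + 430))) = (270 + (2 - 96 - ½*144))/((29*838)) = (270 + (2 - 96 - 72))/24302 = (270 - 166)*(1/24302) = 104*(1/24302) = 52/12151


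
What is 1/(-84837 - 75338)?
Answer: -1/160175 ≈ -6.2432e-6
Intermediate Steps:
1/(-84837 - 75338) = 1/(-160175) = -1/160175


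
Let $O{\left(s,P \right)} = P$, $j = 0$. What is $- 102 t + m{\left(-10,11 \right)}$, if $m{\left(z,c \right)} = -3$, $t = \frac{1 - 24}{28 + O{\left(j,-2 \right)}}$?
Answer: $\frac{1134}{13} \approx 87.231$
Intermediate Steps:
$t = - \frac{23}{26}$ ($t = \frac{1 - 24}{28 - 2} = - \frac{23}{26} \approx -0.88461$)
$- 102 t + m{\left(-10,11 \right)} = \left(-102\right) \left(- \frac{23}{26}\right) - 3 = \frac{1173}{13} - 3 = \frac{1134}{13}$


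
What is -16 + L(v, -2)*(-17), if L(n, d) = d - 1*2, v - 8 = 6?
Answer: 52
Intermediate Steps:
v = 14 (v = 8 + 6 = 14)
L(n, d) = -2 + d (L(n, d) = d - 2 = -2 + d)
-16 + L(v, -2)*(-17) = -16 + (-2 - 2)*(-17) = -16 - 4*(-17) = -16 + 68 = 52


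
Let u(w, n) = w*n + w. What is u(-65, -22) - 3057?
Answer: -1692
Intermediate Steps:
u(w, n) = w + n*w (u(w, n) = n*w + w = w + n*w)
u(-65, -22) - 3057 = -65*(1 - 22) - 3057 = -65*(-21) - 3057 = 1365 - 3057 = -1692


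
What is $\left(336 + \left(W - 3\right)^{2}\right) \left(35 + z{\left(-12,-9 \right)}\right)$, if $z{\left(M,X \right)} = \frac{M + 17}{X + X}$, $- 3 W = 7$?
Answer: $\frac{1025000}{81} \approx 12654.0$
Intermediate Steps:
$W = - \frac{7}{3}$ ($W = \left(- \frac{1}{3}\right) 7 = - \frac{7}{3} \approx -2.3333$)
$z{\left(M,X \right)} = \frac{17 + M}{2 X}$
$\left(336 + \left(W - 3\right)^{2}\right) \left(35 + z{\left(-12,-9 \right)}\right) = \left(336 + \left(- \frac{7}{3} - 3\right)^{2}\right) \left(35 + \frac{17 - 12}{2 \left(-9\right)}\right) = \left(336 + \left(- \frac{16}{3}\right)^{2}\right) \left(35 + \frac{1}{2} \left(- \frac{1}{9}\right) 5\right) = \left(336 + \frac{256}{9}\right) \left(35 - \frac{5}{18}\right) = \frac{3280}{9} \cdot \frac{625}{18} = \frac{1025000}{81}$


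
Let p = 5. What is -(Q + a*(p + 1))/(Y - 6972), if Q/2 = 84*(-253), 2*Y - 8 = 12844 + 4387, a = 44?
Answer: 16896/659 ≈ 25.639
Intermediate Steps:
Y = 17239/2 (Y = 4 + (12844 + 4387)/2 = 4 + (½)*17231 = 4 + 17231/2 = 17239/2 ≈ 8619.5)
Q = -42504 (Q = 2*(84*(-253)) = 2*(-21252) = -42504)
-(Q + a*(p + 1))/(Y - 6972) = -(-42504 + 44*(5 + 1))/(17239/2 - 6972) = -(-42504 + 44*6)/3295/2 = -(-42504 + 264)*2/3295 = -(-42240)*2/3295 = -1*(-16896/659) = 16896/659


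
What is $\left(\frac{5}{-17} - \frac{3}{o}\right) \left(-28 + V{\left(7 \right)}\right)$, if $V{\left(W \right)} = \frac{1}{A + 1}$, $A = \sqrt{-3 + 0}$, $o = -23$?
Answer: $\frac{1776}{391} + \frac{16 i \sqrt{3}}{391} \approx 4.5422 + 0.070877 i$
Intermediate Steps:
$A = i \sqrt{3}$ ($A = \sqrt{-3} = i \sqrt{3} \approx 1.732 i$)
$V{\left(W \right)} = \frac{1}{1 + i \sqrt{3}}$ ($V{\left(W \right)} = \frac{1}{i \sqrt{3} + 1} = \frac{1}{1 + i \sqrt{3}}$)
$\left(\frac{5}{-17} - \frac{3}{o}\right) \left(-28 + V{\left(7 \right)}\right) = \left(\frac{5}{-17} - \frac{3}{-23}\right) \left(-28 + \left(\frac{1}{4} - \frac{i \sqrt{3}}{4}\right)\right) = \left(5 \left(- \frac{1}{17}\right) - - \frac{3}{23}\right) \left(- \frac{111}{4} - \frac{i \sqrt{3}}{4}\right) = \left(- \frac{5}{17} + \frac{3}{23}\right) \left(- \frac{111}{4} - \frac{i \sqrt{3}}{4}\right) = - \frac{64 \left(- \frac{111}{4} - \frac{i \sqrt{3}}{4}\right)}{391} = \frac{1776}{391} + \frac{16 i \sqrt{3}}{391}$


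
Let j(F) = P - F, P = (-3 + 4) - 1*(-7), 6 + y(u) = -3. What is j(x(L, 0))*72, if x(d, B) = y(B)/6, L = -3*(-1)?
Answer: 684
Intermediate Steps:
L = 3
y(u) = -9 (y(u) = -6 - 3 = -9)
x(d, B) = -3/2 (x(d, B) = -9/6 = -9*⅙ = -3/2)
P = 8 (P = 1 + 7 = 8)
j(F) = 8 - F
j(x(L, 0))*72 = (8 - 1*(-3/2))*72 = (8 + 3/2)*72 = (19/2)*72 = 684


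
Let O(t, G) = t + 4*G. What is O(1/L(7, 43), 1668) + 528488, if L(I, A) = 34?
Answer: 18195441/34 ≈ 5.3516e+5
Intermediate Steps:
O(1/L(7, 43), 1668) + 528488 = (1/34 + 4*1668) + 528488 = (1/34 + 6672) + 528488 = 226849/34 + 528488 = 18195441/34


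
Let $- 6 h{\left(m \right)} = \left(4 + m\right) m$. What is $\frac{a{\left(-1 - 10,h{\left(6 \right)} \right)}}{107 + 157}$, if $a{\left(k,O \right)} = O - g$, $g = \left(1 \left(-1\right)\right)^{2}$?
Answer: $- \frac{1}{24} \approx -0.041667$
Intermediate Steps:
$g = 1$ ($g = \left(-1\right)^{2} = 1$)
$h{\left(m \right)} = - \frac{m \left(4 + m\right)}{6}$ ($h{\left(m \right)} = - \frac{\left(4 + m\right) m}{6} = - \frac{m \left(4 + m\right)}{6}$)
$a{\left(k,O \right)} = -1 + O$ ($a{\left(k,O \right)} = O - 1 = -1 + O$)
$\frac{a{\left(-1 - 10,h{\left(6 \right)} \right)}}{107 + 157} = \frac{-1 - 1 \left(4 + 6\right)}{107 + 157} = \frac{-1 - 1 \cdot 10}{264} = \frac{-1 - 10}{264} = \frac{1}{264} \left(-11\right) = - \frac{1}{24}$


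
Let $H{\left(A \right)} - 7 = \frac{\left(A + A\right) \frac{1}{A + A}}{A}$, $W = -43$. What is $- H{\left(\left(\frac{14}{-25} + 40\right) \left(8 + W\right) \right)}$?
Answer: $- \frac{48309}{6902} \approx -6.9993$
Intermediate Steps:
$H{\left(A \right)} = 7 + \frac{1}{A}$ ($H{\left(A \right)} = 7 + \frac{\left(A + A\right) \frac{1}{A + A}}{A} = 7 + \frac{2 A \frac{1}{2 A}}{A} = 7 + 1 \frac{1}{A} = 7 + \frac{1}{A}$)
$- H{\left(\left(\frac{14}{-25} + 40\right) \left(8 + W\right) \right)} = - (7 + \frac{1}{\left(\frac{14}{-25} + 40\right) \left(8 - 43\right)}) = - (7 + \frac{1}{\left(14 \left(- \frac{1}{25}\right) + 40\right) \left(-35\right)}) = - (7 + \frac{1}{\left(- \frac{14}{25} + 40\right) \left(-35\right)}) = - (7 + \frac{1}{\frac{986}{25} \left(-35\right)}) = - (7 + \frac{1}{- \frac{6902}{5}}) = - (7 - \frac{5}{6902}) = \left(-1\right) \frac{48309}{6902} = - \frac{48309}{6902}$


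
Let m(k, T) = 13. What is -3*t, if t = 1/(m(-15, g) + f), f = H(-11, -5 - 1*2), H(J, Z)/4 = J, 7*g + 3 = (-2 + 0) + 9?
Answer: 3/31 ≈ 0.096774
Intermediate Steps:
g = 4/7 (g = -3/7 + ((-2 + 0) + 9)/7 = -3/7 + (-2 + 9)/7 = -3/7 + (⅐)*7 = -3/7 + 1 = 4/7 ≈ 0.57143)
H(J, Z) = 4*J
f = -44 (f = 4*(-11) = -44)
t = -1/31 (t = 1/(13 - 44) = 1/(-31) = -1/31 ≈ -0.032258)
-3*t = -3*(-1/31) = 3/31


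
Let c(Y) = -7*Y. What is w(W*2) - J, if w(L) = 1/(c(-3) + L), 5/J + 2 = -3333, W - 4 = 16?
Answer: 728/40687 ≈ 0.017893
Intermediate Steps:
W = 20 (W = 4 + 16 = 20)
J = -1/667 (J = 5/(-2 - 3333) = 5/(-3335) = 5*(-1/3335) = -1/667 ≈ -0.0014993)
w(L) = 1/(21 + L) (w(L) = 1/(-7*(-3) + L) = 1/(21 + L))
w(W*2) - J = 1/(21 + 20*2) - 1*(-1/667) = 1/(21 + 40) + 1/667 = 1/61 + 1/667 = 728/40687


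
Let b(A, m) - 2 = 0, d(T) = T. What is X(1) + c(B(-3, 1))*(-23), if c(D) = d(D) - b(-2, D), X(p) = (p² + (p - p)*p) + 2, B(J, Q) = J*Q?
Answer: 118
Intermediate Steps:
b(A, m) = 2 (b(A, m) = 2 + 0 = 2)
X(p) = 2 + p² (X(p) = (p² + 0*p) + 2 = (p² + 0) + 2 = p² + 2 = 2 + p²)
c(D) = -2 + D (c(D) = D - 1*2 = D - 2 = -2 + D)
X(1) + c(B(-3, 1))*(-23) = (2 + 1²) + (-2 - 3*1)*(-23) = (2 + 1) + (-2 - 3)*(-23) = 3 - 5*(-23) = 3 + 115 = 118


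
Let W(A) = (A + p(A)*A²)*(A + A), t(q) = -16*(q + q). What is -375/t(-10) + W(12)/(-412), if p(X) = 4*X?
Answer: -2666541/6592 ≈ -404.51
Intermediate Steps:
t(q) = -32*q
W(A) = 2*A*(A + 4*A³) (W(A) = (A + (4*A)*A²)*(A + A) = (A + 4*A³)*(2*A) = 2*A*(A + 4*A³))
-375/t(-10) + W(12)/(-412) = -375/((-32*(-10))) + (12²*(2 + 8*12²))/(-412) = -375/320 + (144*(2 + 8*144))*(-1/412) = -375*1/320 + (144*(2 + 1152))*(-1/412) = -75/64 + (144*1154)*(-1/412) = -75/64 + 166176*(-1/412) = -75/64 - 41544/103 = -2666541/6592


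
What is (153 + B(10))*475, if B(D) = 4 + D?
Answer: 79325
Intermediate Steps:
(153 + B(10))*475 = (153 + (4 + 10))*475 = (153 + 14)*475 = 167*475 = 79325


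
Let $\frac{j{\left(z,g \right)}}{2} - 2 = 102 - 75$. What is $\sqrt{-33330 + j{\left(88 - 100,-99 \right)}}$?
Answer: $2 i \sqrt{8318} \approx 182.41 i$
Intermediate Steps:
$j{\left(z,g \right)} = 58$ ($j{\left(z,g \right)} = 4 + 2 \left(102 - 75\right) = 4 + 2 \cdot 27 = 4 + 54 = 58$)
$\sqrt{-33330 + j{\left(88 - 100,-99 \right)}} = \sqrt{-33330 + 58} = \sqrt{-33272} = 2 i \sqrt{8318}$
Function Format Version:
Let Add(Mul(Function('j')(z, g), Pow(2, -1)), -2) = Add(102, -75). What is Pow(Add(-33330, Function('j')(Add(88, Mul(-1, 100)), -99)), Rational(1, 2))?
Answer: Mul(2, I, Pow(8318, Rational(1, 2))) ≈ Mul(182.41, I)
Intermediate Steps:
Function('j')(z, g) = 58 (Function('j')(z, g) = Add(4, Mul(2, Add(102, -75))) = Add(4, Mul(2, 27)) = Add(4, 54) = 58)
Pow(Add(-33330, Function('j')(Add(88, Mul(-1, 100)), -99)), Rational(1, 2)) = Pow(Add(-33330, 58), Rational(1, 2)) = Pow(-33272, Rational(1, 2)) = Mul(2, I, Pow(8318, Rational(1, 2)))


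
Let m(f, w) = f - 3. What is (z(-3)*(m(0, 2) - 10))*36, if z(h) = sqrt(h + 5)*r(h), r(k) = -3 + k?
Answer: 2808*sqrt(2) ≈ 3971.1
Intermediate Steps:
m(f, w) = -3 + f
z(h) = sqrt(5 + h)*(-3 + h) (z(h) = sqrt(h + 5)*(-3 + h) = sqrt(5 + h)*(-3 + h))
(z(-3)*(m(0, 2) - 10))*36 = ((sqrt(5 - 3)*(-3 - 3))*((-3 + 0) - 10))*36 = ((sqrt(2)*(-6))*(-3 - 10))*36 = (-6*sqrt(2)*(-13))*36 = (78*sqrt(2))*36 = 2808*sqrt(2)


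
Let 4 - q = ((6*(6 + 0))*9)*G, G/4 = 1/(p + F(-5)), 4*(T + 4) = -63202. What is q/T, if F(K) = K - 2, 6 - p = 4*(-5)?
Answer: 2440/600571 ≈ 0.0040628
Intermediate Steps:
p = 26 (p = 6 - 4*(-5) = 6 - 1*(-20) = 6 + 20 = 26)
F(K) = -2 + K
T = -31609/2 (T = -4 + (1/4)*(-63202) = -4 - 31601/2 = -31609/2 ≈ -15805.)
G = 4/19 (G = 4/(26 + (-2 - 5)) = 4/(26 - 7) = 4/19 ≈ 0.21053)
q = -1220/19 (q = 4 - (6*(6 + 0))*9*4/19 = 4 - (6*6)*9*4/19 = 4 - 36*9*4/19 = 4 - 324*4/19 = 4 - 1*1296/19 = 4 - 1296/19 = -1220/19 ≈ -64.211)
q/T = -1220/(19*(-31609/2)) = -1220/19*(-2/31609) = 2440/600571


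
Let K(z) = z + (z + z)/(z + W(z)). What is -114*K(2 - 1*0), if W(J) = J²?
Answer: -304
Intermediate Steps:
K(z) = z + 2*z/(z + z²) (K(z) = z + (z + z)/(z + z²) = z + (2*z)/(z + z²) = z + 2*z/(z + z²))
-114*K(2 - 1*0) = -114*(2 + (2 - 1*0) + (2 - 1*0)²)/(1 + (2 - 1*0)) = -114*(2 + (2 + 0) + (2 + 0)²)/(1 + (2 + 0)) = -114*(2 + 2 + 2²)/(1 + 2) = -114*(2 + 2 + 4)/3 = -38*8 = -114*8/3 = -304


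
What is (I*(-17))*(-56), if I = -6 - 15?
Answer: -19992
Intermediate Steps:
I = -21
(I*(-17))*(-56) = -21*(-17)*(-56) = 357*(-56) = -19992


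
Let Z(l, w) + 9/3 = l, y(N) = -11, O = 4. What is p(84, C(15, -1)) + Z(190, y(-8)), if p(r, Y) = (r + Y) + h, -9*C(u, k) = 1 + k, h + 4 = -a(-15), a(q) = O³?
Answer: 203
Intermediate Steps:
Z(l, w) = -3 + l
a(q) = 64 (a(q) = 4³ = 64)
h = -68 (h = -4 - 1*64 = -4 - 64 = -68)
C(u, k) = -⅑ - k/9 (C(u, k) = -(1 + k)/9 = -⅑ - k/9)
p(r, Y) = -68 + Y + r (p(r, Y) = (r + Y) - 68 = (Y + r) - 68 = -68 + Y + r)
p(84, C(15, -1)) + Z(190, y(-8)) = (-68 + (-⅑ - ⅑*(-1)) + 84) + (-3 + 190) = (-68 + (-⅑ + ⅑) + 84) + 187 = (-68 + 0 + 84) + 187 = 16 + 187 = 203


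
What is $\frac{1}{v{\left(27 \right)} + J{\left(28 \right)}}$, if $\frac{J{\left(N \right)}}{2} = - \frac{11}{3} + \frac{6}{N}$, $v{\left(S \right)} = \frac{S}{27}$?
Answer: $- \frac{21}{124} \approx -0.16935$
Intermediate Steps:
$v{\left(S \right)} = \frac{S}{27}$ ($v{\left(S \right)} = S \frac{1}{27} = \frac{S}{27}$)
$J{\left(N \right)} = - \frac{22}{3} + \frac{12}{N}$ ($J{\left(N \right)} = 2 \left(- \frac{11}{3} + \frac{6}{N}\right) = - \frac{22}{3} + \frac{12}{N}$)
$\frac{1}{v{\left(27 \right)} + J{\left(28 \right)}} = \frac{1}{\frac{1}{27} \cdot 27 - \left(\frac{22}{3} - \frac{12}{28}\right)} = \frac{1}{1 + \left(- \frac{22}{3} + 12 \cdot \frac{1}{28}\right)} = \frac{1}{1 + \left(- \frac{22}{3} + \frac{3}{7}\right)} = \frac{1}{1 - \frac{145}{21}} = \frac{1}{- \frac{124}{21}} = - \frac{21}{124}$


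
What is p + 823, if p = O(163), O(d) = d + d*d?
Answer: 27555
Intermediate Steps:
O(d) = d + d**2
p = 26732 (p = 163*(1 + 163) = 163*164 = 26732)
p + 823 = 26732 + 823 = 27555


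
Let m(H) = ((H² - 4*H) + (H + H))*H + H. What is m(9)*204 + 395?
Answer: 117899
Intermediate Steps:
m(H) = H + H*(H² - 2*H) (m(H) = ((H² - 4*H) + 2*H)*H + H = (H² - 2*H)*H + H = H*(H² - 2*H) + H = H + H*(H² - 2*H))
m(9)*204 + 395 = (9*(1 + 9² - 2*9))*204 + 395 = (9*(1 + 81 - 18))*204 + 395 = (9*64)*204 + 395 = 576*204 + 395 = 117504 + 395 = 117899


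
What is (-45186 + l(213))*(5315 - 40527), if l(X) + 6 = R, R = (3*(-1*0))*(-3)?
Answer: 1591300704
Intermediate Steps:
R = 0 (R = (3*0)*(-3) = 0*(-3) = 0)
l(X) = -6 (l(X) = -6 + 0 = -6)
(-45186 + l(213))*(5315 - 40527) = (-45186 - 6)*(5315 - 40527) = -45192*(-35212) = 1591300704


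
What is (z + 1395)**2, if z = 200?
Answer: 2544025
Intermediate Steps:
(z + 1395)**2 = (200 + 1395)**2 = 1595**2 = 2544025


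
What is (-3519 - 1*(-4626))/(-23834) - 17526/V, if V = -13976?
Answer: 100560813/83275996 ≈ 1.2076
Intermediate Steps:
(-3519 - 1*(-4626))/(-23834) - 17526/V = (-3519 - 1*(-4626))/(-23834) - 17526/(-13976) = (-3519 + 4626)*(-1/23834) - 17526*(-1/13976) = 1107*(-1/23834) + 8763/6988 = -1107/23834 + 8763/6988 = 100560813/83275996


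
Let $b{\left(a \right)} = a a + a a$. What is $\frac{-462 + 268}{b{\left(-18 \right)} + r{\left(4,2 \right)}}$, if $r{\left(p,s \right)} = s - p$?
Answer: $- \frac{97}{323} \approx -0.30031$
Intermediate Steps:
$b{\left(a \right)} = 2 a^{2}$ ($b{\left(a \right)} = a^{2} + a^{2} = 2 a^{2}$)
$\frac{-462 + 268}{b{\left(-18 \right)} + r{\left(4,2 \right)}} = \frac{-462 + 268}{2 \left(-18\right)^{2} + \left(2 - 4\right)} = - \frac{194}{2 \cdot 324 + \left(2 - 4\right)} = - \frac{194}{648 - 2} = - \frac{194}{646} = \left(-194\right) \frac{1}{646} = - \frac{97}{323}$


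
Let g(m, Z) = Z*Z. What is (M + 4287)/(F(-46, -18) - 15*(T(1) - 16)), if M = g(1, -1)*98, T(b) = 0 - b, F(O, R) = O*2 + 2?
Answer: 877/33 ≈ 26.576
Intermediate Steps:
F(O, R) = 2 + 2*O (F(O, R) = 2*O + 2 = 2 + 2*O)
g(m, Z) = Z**2
T(b) = -b
M = 98 (M = (-1)**2*98 = 1*98 = 98)
(M + 4287)/(F(-46, -18) - 15*(T(1) - 16)) = (98 + 4287)/((2 + 2*(-46)) - 15*(-1*1 - 16)) = 4385/((2 - 92) - 15*(-1 - 16)) = 4385/(-90 - 15*(-17)) = 4385/(-90 + 255) = 4385/165 = 4385*(1/165) = 877/33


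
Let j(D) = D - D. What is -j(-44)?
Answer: 0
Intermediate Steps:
j(D) = 0
-j(-44) = -1*0 = 0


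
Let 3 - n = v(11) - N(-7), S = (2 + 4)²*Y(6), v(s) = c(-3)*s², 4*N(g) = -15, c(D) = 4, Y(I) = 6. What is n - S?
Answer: -2803/4 ≈ -700.75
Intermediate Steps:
N(g) = -15/4 (N(g) = (¼)*(-15) = -15/4)
v(s) = 4*s²
S = 216 (S = (2 + 4)²*6 = 6²*6 = 36*6 = 216)
n = -1939/4 (n = 3 - (4*11² - 1*(-15/4)) = 3 - (4*121 + 15/4) = 3 - (484 + 15/4) = 3 - 1*1951/4 = 3 - 1951/4 = -1939/4 ≈ -484.75)
n - S = -1939/4 - 1*216 = -1939/4 - 216 = -2803/4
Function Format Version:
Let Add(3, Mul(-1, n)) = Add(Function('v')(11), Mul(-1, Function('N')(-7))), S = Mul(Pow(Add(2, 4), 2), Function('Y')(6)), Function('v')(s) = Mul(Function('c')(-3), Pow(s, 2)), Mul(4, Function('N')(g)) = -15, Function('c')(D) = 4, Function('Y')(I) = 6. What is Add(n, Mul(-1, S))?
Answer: Rational(-2803, 4) ≈ -700.75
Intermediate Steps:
Function('N')(g) = Rational(-15, 4) (Function('N')(g) = Mul(Rational(1, 4), -15) = Rational(-15, 4))
Function('v')(s) = Mul(4, Pow(s, 2))
S = 216 (S = Mul(Pow(Add(2, 4), 2), 6) = Mul(Pow(6, 2), 6) = Mul(36, 6) = 216)
n = Rational(-1939, 4) (n = Add(3, Mul(-1, Add(Mul(4, Pow(11, 2)), Mul(-1, Rational(-15, 4))))) = Add(3, Mul(-1, Add(Mul(4, 121), Rational(15, 4)))) = Add(3, Mul(-1, Add(484, Rational(15, 4)))) = Add(3, Mul(-1, Rational(1951, 4))) = Add(3, Rational(-1951, 4)) = Rational(-1939, 4) ≈ -484.75)
Add(n, Mul(-1, S)) = Add(Rational(-1939, 4), Mul(-1, 216)) = Add(Rational(-1939, 4), -216) = Rational(-2803, 4)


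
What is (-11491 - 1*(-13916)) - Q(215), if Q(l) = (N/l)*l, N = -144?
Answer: 2569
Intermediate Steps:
Q(l) = -144 (Q(l) = (-144/l)*l = -144)
(-11491 - 1*(-13916)) - Q(215) = (-11491 - 1*(-13916)) - 1*(-144) = (-11491 + 13916) + 144 = 2425 + 144 = 2569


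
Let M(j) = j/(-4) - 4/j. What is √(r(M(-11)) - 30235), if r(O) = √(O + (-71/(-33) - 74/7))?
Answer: √(-6453479340 + 462*I*√1132593)/462 ≈ 0.0066238 + 173.88*I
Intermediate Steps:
M(j) = -4/j - j/4 (M(j) = j*(-¼) - 4/j = -j/4 - 4/j = -4/j - j/4)
r(O) = √(-1945/231 + O) (r(O) = √(O + (-71*(-1/33) - 74*⅐)) = √(O + (71/33 - 74/7)) = √(O - 1945/231) = √(-1945/231 + O))
√(r(M(-11)) - 30235) = √(√(-449295 + 53361*(-4/(-11) - ¼*(-11)))/231 - 30235) = √(√(-449295 + 53361*(-4*(-1/11) + 11/4))/231 - 30235) = √(√(-449295 + 53361*(4/11 + 11/4))/231 - 30235) = √(√(-449295 + 53361*(137/44))/231 - 30235) = √(√(-449295 + 664587/4)/231 - 30235) = √(√(-1132593/4)/231 - 30235) = √((I*√1132593/2)/231 - 30235) = √(I*√1132593/462 - 30235) = √(-30235 + I*√1132593/462)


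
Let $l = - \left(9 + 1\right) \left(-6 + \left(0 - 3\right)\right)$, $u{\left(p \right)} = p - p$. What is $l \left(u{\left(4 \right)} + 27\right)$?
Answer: $2430$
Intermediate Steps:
$u{\left(p \right)} = 0$
$l = 90$ ($l = - 10 \left(-6 + \left(0 - 3\right)\right) = - 10 \left(-6 - 3\right) = - 10 \left(-9\right) = \left(-1\right) \left(-90\right) = 90$)
$l \left(u{\left(4 \right)} + 27\right) = 90 \left(0 + 27\right) = 90 \cdot 27 = 2430$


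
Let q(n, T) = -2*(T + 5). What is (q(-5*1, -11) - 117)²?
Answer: 11025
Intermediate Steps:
q(n, T) = -10 - 2*T (q(n, T) = -2*(5 + T) = -10 - 2*T)
(q(-5*1, -11) - 117)² = ((-10 - 2*(-11)) - 117)² = ((-10 + 22) - 117)² = (12 - 117)² = (-105)² = 11025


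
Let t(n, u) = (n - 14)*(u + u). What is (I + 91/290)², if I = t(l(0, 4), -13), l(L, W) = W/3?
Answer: 82250224849/756900 ≈ 1.0867e+5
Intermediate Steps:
l(L, W) = W/3 (l(L, W) = W*(⅓) = W/3)
t(n, u) = 2*u*(-14 + n) (t(n, u) = (-14 + n)*(2*u) = 2*u*(-14 + n))
I = 988/3 (I = 2*(-13)*(-14 + (⅓)*4) = 2*(-13)*(-14 + 4/3) = 2*(-13)*(-38/3) = 988/3 ≈ 329.33)
(I + 91/290)² = (988/3 + 91/290)² = (286793/870)² = 82250224849/756900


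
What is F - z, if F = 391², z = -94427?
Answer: 247308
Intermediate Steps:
F = 152881
F - z = 152881 - 1*(-94427) = 152881 + 94427 = 247308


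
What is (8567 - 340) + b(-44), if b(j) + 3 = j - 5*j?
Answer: 8400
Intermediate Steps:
b(j) = -3 - 4*j (b(j) = -3 + (j - 5*j) = -3 - 4*j)
(8567 - 340) + b(-44) = (8567 - 340) + (-3 - 4*(-44)) = 8227 + (-3 + 176) = 8227 + 173 = 8400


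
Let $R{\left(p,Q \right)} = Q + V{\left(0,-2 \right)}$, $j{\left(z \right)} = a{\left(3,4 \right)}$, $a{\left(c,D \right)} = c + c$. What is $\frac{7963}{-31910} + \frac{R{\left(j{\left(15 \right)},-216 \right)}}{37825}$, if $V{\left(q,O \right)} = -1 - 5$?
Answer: $- \frac{61656899}{241399150} \approx -0.25541$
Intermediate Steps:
$a{\left(c,D \right)} = 2 c$
$j{\left(z \right)} = 6$ ($j{\left(z \right)} = 2 \cdot 3 = 6$)
$V{\left(q,O \right)} = -6$ ($V{\left(q,O \right)} = -1 - 5 = -6$)
$R{\left(p,Q \right)} = -6 + Q$ ($R{\left(p,Q \right)} = Q - 6 = -6 + Q$)
$\frac{7963}{-31910} + \frac{R{\left(j{\left(15 \right)},-216 \right)}}{37825} = \frac{7963}{-31910} + \frac{-6 - 216}{37825} = 7963 \left(- \frac{1}{31910}\right) - \frac{222}{37825} = - \frac{7963}{31910} - \frac{222}{37825} = - \frac{61656899}{241399150}$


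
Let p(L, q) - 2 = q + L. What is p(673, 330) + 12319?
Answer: 13324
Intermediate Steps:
p(L, q) = 2 + L + q (p(L, q) = 2 + (q + L) = 2 + (L + q) = 2 + L + q)
p(673, 330) + 12319 = (2 + 673 + 330) + 12319 = 1005 + 12319 = 13324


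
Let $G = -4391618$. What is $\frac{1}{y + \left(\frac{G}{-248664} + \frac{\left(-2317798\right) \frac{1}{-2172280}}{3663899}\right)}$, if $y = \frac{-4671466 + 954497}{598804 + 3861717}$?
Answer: $\frac{21220932802049423530230}{357096267546215790673697} \approx 0.059426$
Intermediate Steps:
$y = - \frac{3716969}{4460521} \approx -0.8333$
$\frac{1}{y + \left(\frac{G}{-248664} + \frac{\left(-2317798\right) \frac{1}{-2172280}}{3663899}\right)} = \frac{1}{- \frac{3716969}{4460521} + \left(- \frac{4391618}{-248664} + \frac{\left(-2317798\right) \frac{1}{-2172280}}{3663899}\right)} = \frac{1}{- \frac{3716969}{4460521} + \left(\left(-4391618\right) \left(- \frac{1}{248664}\right) + \left(-2317798\right) \left(- \frac{1}{2172280}\right) \frac{1}{3663899}\right)} = \frac{1}{- \frac{3716969}{4460521} + \left(\frac{2195809}{124332} + \frac{1158899}{1086140} \cdot \frac{1}{3663899}\right)} = \frac{1}{- \frac{3716969}{4460521} + \left(\frac{2195809}{124332} + \frac{1158899}{3979507259860}\right)} = \frac{1}{- \frac{3716969}{4460521} + \frac{1092279750106769651}{61847512079114190}} = \frac{1}{\frac{357096267546215790673697}{21220932802049423530230}} = \frac{21220932802049423530230}{357096267546215790673697}$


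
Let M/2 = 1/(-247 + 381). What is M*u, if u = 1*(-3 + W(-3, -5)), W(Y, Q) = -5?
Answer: -8/67 ≈ -0.11940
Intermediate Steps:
M = 1/67 (M = 2/(-247 + 381) = 2/134 = 2*(1/134) = 1/67 ≈ 0.014925)
u = -8 (u = 1*(-3 - 5) = 1*(-8) = -8)
M*u = (1/67)*(-8) = -8/67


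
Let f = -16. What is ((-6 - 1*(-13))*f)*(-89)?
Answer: 9968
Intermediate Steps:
((-6 - 1*(-13))*f)*(-89) = ((-6 - 1*(-13))*(-16))*(-89) = ((-6 + 13)*(-16))*(-89) = (7*(-16))*(-89) = -112*(-89) = 9968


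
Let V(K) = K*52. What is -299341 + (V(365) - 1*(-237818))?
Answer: -42543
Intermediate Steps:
V(K) = 52*K
-299341 + (V(365) - 1*(-237818)) = -299341 + (52*365 - 1*(-237818)) = -299341 + (18980 + 237818) = -299341 + 256798 = -42543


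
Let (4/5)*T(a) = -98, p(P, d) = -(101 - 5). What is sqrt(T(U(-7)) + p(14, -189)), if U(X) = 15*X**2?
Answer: I*sqrt(874)/2 ≈ 14.782*I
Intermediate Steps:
p(P, d) = -96 (p(P, d) = -1*96 = -96)
T(a) = -245/2 (T(a) = (5/4)*(-98) = -245/2)
sqrt(T(U(-7)) + p(14, -189)) = sqrt(-245/2 - 96) = sqrt(-437/2) = I*sqrt(874)/2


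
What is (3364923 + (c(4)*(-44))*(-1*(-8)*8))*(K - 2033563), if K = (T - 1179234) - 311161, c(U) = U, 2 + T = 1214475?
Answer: -7745225155615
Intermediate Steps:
T = 1214473 (T = -2 + 1214475 = 1214473)
K = -275922 (K = (1214473 - 1179234) - 311161 = 35239 - 311161 = -275922)
(3364923 + (c(4)*(-44))*(-1*(-8)*8))*(K - 2033563) = (3364923 + (4*(-44))*(-1*(-8)*8))*(-275922 - 2033563) = (3364923 - 1408*8)*(-2309485) = (3364923 - 176*64)*(-2309485) = (3364923 - 11264)*(-2309485) = 3353659*(-2309485) = -7745225155615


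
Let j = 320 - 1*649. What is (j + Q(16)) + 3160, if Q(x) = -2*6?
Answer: 2819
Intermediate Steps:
Q(x) = -12
j = -329 (j = 320 - 649 = -329)
(j + Q(16)) + 3160 = (-329 - 12) + 3160 = -341 + 3160 = 2819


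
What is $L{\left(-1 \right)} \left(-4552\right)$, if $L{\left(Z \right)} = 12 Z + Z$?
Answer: $59176$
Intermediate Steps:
$L{\left(Z \right)} = 13 Z$
$L{\left(-1 \right)} \left(-4552\right) = 13 \left(-1\right) \left(-4552\right) = \left(-13\right) \left(-4552\right) = 59176$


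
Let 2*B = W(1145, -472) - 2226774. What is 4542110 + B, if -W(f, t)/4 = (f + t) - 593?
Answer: 3428563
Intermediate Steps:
W(f, t) = 2372 - 4*f - 4*t (W(f, t) = -4*((f + t) - 593) = -4*(-593 + f + t) = 2372 - 4*f - 4*t)
B = -1113547 (B = ((2372 - 4*1145 - 4*(-472)) - 2226774)/2 = ((2372 - 4580 + 1888) - 2226774)/2 = (-320 - 2226774)/2 = (1/2)*(-2227094) = -1113547)
4542110 + B = 4542110 - 1113547 = 3428563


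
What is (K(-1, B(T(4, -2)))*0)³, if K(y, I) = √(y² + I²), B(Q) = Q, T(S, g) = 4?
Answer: 0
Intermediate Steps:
K(y, I) = √(I² + y²)
(K(-1, B(T(4, -2)))*0)³ = (√(4² + (-1)²)*0)³ = (√(16 + 1)*0)³ = (√17*0)³ = 0³ = 0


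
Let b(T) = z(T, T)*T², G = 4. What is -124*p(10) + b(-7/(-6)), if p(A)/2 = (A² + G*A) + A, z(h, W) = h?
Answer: -8034857/216 ≈ -37198.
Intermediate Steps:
b(T) = T³ (b(T) = T*T² = T³)
p(A) = 2*A² + 10*A (p(A) = 2*((A² + 4*A) + A) = 2*(A² + 5*A) = 2*A² + 10*A)
-124*p(10) + b(-7/(-6)) = -248*10*(5 + 10) + (-7/(-6))³ = -248*10*15 + (-7*(-⅙))³ = -124*300 + (7/6)³ = -37200 + 343/216 = -8034857/216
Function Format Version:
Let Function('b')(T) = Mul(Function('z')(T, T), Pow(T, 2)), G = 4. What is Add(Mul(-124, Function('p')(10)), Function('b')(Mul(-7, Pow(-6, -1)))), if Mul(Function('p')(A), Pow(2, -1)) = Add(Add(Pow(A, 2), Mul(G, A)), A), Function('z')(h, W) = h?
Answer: Rational(-8034857, 216) ≈ -37198.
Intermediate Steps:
Function('b')(T) = Pow(T, 3) (Function('b')(T) = Mul(T, Pow(T, 2)) = Pow(T, 3))
Function('p')(A) = Add(Mul(2, Pow(A, 2)), Mul(10, A)) (Function('p')(A) = Mul(2, Add(Add(Pow(A, 2), Mul(4, A)), A)) = Mul(2, Add(Pow(A, 2), Mul(5, A))) = Add(Mul(2, Pow(A, 2)), Mul(10, A)))
Add(Mul(-124, Function('p')(10)), Function('b')(Mul(-7, Pow(-6, -1)))) = Add(Mul(-124, Mul(2, 10, Add(5, 10))), Pow(Mul(-7, Pow(-6, -1)), 3)) = Add(Mul(-124, Mul(2, 10, 15)), Pow(Mul(-7, Rational(-1, 6)), 3)) = Add(Mul(-124, 300), Pow(Rational(7, 6), 3)) = Add(-37200, Rational(343, 216)) = Rational(-8034857, 216)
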